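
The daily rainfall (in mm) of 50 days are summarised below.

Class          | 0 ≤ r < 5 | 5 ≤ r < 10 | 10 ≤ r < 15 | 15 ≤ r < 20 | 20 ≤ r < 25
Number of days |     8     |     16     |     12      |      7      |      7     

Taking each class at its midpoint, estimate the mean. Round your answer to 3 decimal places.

11.400

Midpoints: 2.5, 7.5, 12.5, 17.5, 22.5
Σfm = 8×2.5 + 16×7.5 + 12×12.5 + 7×17.5 + 7×22.5 = 570
n = Σf = 50
Mean = 570 / 50 = 11.4000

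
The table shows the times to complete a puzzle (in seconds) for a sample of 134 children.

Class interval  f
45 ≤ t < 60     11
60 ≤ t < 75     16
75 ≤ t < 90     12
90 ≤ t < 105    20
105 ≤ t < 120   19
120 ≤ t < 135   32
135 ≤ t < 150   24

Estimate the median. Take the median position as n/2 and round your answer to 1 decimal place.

Cumulative frequencies: 11, 27, 39, 59, 78, 110, 134
n = 134; position = n/2 = 67.
This falls in the class 105 ≤ t < 120: L = 105, F = 59, f = 19, h = 15.
Median ≈ 105 + ((67 − 59) / 19) × 15 = 111.3158

111.3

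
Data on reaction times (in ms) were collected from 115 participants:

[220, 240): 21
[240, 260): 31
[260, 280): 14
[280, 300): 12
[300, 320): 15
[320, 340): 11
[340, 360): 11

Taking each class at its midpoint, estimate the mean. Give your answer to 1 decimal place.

278.0

Midpoints: 230, 250, 270, 290, 310, 330, 350
Σfm = 21×230 + 31×250 + 14×270 + 12×290 + 15×310 + 11×330 + 11×350 = 31970
n = Σf = 115
Mean = 31970 / 115 = 278.0000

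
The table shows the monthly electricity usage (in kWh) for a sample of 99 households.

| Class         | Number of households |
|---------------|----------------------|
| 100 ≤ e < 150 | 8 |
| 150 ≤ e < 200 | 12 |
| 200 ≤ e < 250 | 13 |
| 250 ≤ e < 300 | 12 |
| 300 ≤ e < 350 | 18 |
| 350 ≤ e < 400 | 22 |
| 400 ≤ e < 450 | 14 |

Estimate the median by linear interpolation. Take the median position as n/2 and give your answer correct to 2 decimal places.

312.50

Cumulative frequencies: 8, 20, 33, 45, 63, 85, 99
n = 99; position = n/2 = 49.5.
This falls in the class 300 ≤ e < 350: L = 300, F = 45, f = 18, h = 50.
Median ≈ 300 + ((49.5 − 45) / 18) × 50 = 312.5000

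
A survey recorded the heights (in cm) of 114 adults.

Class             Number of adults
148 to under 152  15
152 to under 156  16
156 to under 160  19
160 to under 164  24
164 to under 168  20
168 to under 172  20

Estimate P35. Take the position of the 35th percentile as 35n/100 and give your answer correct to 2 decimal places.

157.87

Cumulative frequencies: 15, 31, 50, 74, 94, 114
n = 114; position = 35n/100 = 39.9.
This falls in the class 156 to under 160: L = 156, F = 31, f = 19, h = 4.
35th percentile ≈ 156 + ((39.9 − 31) / 19) × 4 = 157.8737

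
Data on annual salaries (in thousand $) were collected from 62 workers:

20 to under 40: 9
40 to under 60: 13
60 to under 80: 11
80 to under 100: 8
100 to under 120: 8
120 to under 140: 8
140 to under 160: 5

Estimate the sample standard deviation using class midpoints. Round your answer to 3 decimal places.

37.888

Midpoints: 30, 50, 70, 90, 110, 130, 150
n = 62, Σfm = 5080, mean = 81.9355
Σfm² = 503800
Σf(m − x̄)² = Σfm² − (Σfm)²/n = 503800 − 5080²/62 = 87567.7419
Sample variance = 87567.7419 / 61 = 1435.5368
Standard deviation = √1435.5368 = 37.8885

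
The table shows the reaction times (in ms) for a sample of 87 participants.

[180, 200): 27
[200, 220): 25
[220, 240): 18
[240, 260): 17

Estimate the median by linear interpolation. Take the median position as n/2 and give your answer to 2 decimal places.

213.20

Cumulative frequencies: 27, 52, 70, 87
n = 87; position = n/2 = 43.5.
This falls in the class [200, 220): L = 200, F = 27, f = 25, h = 20.
Median ≈ 200 + ((43.5 − 27) / 25) × 20 = 213.2000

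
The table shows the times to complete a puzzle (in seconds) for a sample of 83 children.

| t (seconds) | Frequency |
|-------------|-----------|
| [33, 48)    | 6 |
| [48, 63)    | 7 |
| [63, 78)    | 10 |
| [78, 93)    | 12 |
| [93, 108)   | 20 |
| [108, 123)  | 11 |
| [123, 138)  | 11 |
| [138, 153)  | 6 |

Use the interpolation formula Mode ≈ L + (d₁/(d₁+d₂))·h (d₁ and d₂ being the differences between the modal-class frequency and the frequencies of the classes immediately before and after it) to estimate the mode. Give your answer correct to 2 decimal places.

Modal class: [93, 108) (highest frequency 20).
d₁ = 20 − 12 = 8, d₂ = 20 − 11 = 9
Mode ≈ 93 + (8/(8+9)) × 15 = 93 + 7.0588 = 100.0588

100.06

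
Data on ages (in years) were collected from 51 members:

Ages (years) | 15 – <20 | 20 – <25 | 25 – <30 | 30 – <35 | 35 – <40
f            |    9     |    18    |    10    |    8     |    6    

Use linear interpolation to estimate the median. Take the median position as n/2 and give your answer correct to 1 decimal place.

Cumulative frequencies: 9, 27, 37, 45, 51
n = 51; position = n/2 = 25.5.
This falls in the class 20 – <25: L = 20, F = 9, f = 18, h = 5.
Median ≈ 20 + ((25.5 − 9) / 18) × 5 = 24.5833

24.6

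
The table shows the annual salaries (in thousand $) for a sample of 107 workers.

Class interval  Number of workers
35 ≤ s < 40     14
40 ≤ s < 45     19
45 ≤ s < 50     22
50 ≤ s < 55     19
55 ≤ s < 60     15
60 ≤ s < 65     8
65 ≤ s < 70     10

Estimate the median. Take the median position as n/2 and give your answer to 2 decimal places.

Cumulative frequencies: 14, 33, 55, 74, 89, 97, 107
n = 107; position = n/2 = 53.5.
This falls in the class 45 ≤ s < 50: L = 45, F = 33, f = 22, h = 5.
Median ≈ 45 + ((53.5 − 33) / 22) × 5 = 49.6591

49.66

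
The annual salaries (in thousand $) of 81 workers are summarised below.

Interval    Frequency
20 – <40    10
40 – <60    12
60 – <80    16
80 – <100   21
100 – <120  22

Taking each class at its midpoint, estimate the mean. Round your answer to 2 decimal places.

Midpoints: 30, 50, 70, 90, 110
Σfm = 10×30 + 12×50 + 16×70 + 21×90 + 22×110 = 6330
n = Σf = 81
Mean = 6330 / 81 = 78.1481

78.15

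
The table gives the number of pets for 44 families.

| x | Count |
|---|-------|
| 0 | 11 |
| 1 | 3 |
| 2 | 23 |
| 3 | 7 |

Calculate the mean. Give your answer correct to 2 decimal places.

Values: 0, 1, 2, 3
Σfx = 11×0 + 3×1 + 23×2 + 7×3 = 70
n = Σf = 44
Mean = 70 / 44 = 1.5909

1.59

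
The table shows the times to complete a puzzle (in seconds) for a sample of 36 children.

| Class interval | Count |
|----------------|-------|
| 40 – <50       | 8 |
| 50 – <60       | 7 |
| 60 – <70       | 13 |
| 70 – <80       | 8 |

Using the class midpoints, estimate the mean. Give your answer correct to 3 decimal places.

Midpoints: 45, 55, 65, 75
Σfm = 8×45 + 7×55 + 13×65 + 8×75 = 2190
n = Σf = 36
Mean = 2190 / 36 = 60.8333

60.833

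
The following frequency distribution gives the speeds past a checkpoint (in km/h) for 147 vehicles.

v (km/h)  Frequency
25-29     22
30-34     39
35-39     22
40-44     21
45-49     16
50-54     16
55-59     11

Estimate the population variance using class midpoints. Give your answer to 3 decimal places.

Midpoints: 27, 32, 37, 42, 47, 52, 57
n = 147, Σfm = 5749, mean = 39.1088
Σfm² = 237483
Σf(m − x̄)² = Σfm² − (Σfm)²/n = 237483 − 5749²/147 = 12646.2585
Population variance = 12646.2585 / 147 = 86.0290

86.029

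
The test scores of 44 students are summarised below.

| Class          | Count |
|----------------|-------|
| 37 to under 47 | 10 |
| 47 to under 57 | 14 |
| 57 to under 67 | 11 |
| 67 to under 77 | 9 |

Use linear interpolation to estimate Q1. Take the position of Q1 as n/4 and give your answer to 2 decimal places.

47.71

Cumulative frequencies: 10, 24, 35, 44
n = 44; position = n/4 = 11.
This falls in the class 47 to under 57: L = 47, F = 10, f = 14, h = 10.
Lower quartile ≈ 47 + ((11 − 10) / 14) × 10 = 47.7143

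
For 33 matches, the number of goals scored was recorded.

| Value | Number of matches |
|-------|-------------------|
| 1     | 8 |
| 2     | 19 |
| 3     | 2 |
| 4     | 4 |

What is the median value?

2

Cumulative frequencies: 8, 27, 29, 33
n = 33, so the median is the value in position (n+1)/2 = 17.
Position 17 falls at value 2.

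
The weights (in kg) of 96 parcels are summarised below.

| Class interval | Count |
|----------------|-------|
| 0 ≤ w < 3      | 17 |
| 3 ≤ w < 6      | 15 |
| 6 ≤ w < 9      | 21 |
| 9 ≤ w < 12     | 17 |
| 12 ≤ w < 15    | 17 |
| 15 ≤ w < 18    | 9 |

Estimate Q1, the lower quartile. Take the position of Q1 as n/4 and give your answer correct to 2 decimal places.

4.40

Cumulative frequencies: 17, 32, 53, 70, 87, 96
n = 96; position = n/4 = 24.
This falls in the class 3 ≤ w < 6: L = 3, F = 17, f = 15, h = 3.
Lower quartile ≈ 3 + ((24 − 17) / 15) × 3 = 4.4000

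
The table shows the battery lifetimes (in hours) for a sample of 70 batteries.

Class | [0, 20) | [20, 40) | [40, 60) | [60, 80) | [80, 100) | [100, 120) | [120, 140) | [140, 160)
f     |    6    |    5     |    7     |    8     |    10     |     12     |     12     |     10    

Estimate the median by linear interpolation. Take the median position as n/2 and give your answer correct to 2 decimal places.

98.00

Cumulative frequencies: 6, 11, 18, 26, 36, 48, 60, 70
n = 70; position = n/2 = 35.
This falls in the class [80, 100): L = 80, F = 26, f = 10, h = 20.
Median ≈ 80 + ((35 − 26) / 10) × 20 = 98.0000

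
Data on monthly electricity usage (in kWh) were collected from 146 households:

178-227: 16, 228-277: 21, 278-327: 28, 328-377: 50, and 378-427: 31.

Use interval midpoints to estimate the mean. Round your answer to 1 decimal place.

Midpoints: 202.5, 252.5, 302.5, 352.5, 402.5
Σfm = 16×202.5 + 21×252.5 + 28×302.5 + 50×352.5 + 31×402.5 = 47115
n = Σf = 146
Mean = 47115 / 146 = 322.7055

322.7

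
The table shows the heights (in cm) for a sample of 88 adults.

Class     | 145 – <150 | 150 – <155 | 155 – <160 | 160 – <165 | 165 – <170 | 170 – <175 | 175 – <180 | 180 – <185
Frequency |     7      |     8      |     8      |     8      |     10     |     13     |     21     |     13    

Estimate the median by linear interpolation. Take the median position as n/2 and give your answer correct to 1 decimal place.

171.2

Cumulative frequencies: 7, 15, 23, 31, 41, 54, 75, 88
n = 88; position = n/2 = 44.
This falls in the class 170 – <175: L = 170, F = 41, f = 13, h = 5.
Median ≈ 170 + ((44 − 41) / 13) × 5 = 171.1538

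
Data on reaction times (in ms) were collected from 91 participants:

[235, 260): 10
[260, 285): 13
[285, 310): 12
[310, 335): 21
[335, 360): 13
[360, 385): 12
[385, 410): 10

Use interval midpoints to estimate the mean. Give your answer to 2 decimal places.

322.23

Midpoints: 247.5, 272.5, 297.5, 322.5, 347.5, 372.5, 397.5
Σfm = 10×247.5 + 13×272.5 + 12×297.5 + 21×322.5 + 13×347.5 + 12×372.5 + 10×397.5 = 29322.5
n = Σf = 91
Mean = 29322.5 / 91 = 322.2253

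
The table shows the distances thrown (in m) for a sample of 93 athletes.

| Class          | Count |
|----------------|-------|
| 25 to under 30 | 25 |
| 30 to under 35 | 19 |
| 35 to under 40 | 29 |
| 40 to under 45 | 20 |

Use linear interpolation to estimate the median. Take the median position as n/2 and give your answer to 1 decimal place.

35.4

Cumulative frequencies: 25, 44, 73, 93
n = 93; position = n/2 = 46.5.
This falls in the class 35 to under 40: L = 35, F = 44, f = 29, h = 5.
Median ≈ 35 + ((46.5 − 44) / 29) × 5 = 35.4310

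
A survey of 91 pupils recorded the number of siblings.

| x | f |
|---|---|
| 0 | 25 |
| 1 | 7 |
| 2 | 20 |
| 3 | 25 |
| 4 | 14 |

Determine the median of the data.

Cumulative frequencies: 25, 32, 52, 77, 91
n = 91, so the median is the value in position (n+1)/2 = 46.
Position 46 falls at value 2.

2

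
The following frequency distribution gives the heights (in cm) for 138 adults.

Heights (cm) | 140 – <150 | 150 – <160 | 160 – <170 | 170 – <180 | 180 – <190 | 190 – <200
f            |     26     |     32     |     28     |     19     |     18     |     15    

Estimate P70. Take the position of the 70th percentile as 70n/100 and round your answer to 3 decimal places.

Cumulative frequencies: 26, 58, 86, 105, 123, 138
n = 138; position = 70n/100 = 96.6.
This falls in the class 170 – <180: L = 170, F = 86, f = 19, h = 10.
70th percentile ≈ 170 + ((96.6 − 86) / 19) × 10 = 175.5789

175.579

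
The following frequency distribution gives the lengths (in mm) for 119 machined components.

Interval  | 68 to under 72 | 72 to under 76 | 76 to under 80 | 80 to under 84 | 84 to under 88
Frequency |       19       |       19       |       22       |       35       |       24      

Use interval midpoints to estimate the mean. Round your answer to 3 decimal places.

Midpoints: 70, 74, 78, 82, 86
Σfm = 19×70 + 19×74 + 22×78 + 35×82 + 24×86 = 9386
n = Σf = 119
Mean = 9386 / 119 = 78.8739

78.874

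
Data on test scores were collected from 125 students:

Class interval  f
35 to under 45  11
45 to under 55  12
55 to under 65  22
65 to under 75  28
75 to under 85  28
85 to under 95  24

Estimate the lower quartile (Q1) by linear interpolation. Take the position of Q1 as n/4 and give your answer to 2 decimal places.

Cumulative frequencies: 11, 23, 45, 73, 101, 125
n = 125; position = n/4 = 31.25.
This falls in the class 55 to under 65: L = 55, F = 23, f = 22, h = 10.
Lower quartile ≈ 55 + ((31.25 − 23) / 22) × 10 = 58.7500

58.75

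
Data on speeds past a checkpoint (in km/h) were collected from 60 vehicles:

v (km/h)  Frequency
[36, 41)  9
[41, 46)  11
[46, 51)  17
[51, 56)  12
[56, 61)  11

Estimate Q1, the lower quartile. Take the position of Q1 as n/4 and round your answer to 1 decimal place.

43.7

Cumulative frequencies: 9, 20, 37, 49, 60
n = 60; position = n/4 = 15.
This falls in the class [41, 46): L = 41, F = 9, f = 11, h = 5.
Lower quartile ≈ 41 + ((15 − 9) / 11) × 5 = 43.7273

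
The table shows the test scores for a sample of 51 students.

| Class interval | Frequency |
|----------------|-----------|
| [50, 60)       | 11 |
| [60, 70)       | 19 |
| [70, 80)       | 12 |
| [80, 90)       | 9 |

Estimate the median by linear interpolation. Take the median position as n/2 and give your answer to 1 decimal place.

67.6

Cumulative frequencies: 11, 30, 42, 51
n = 51; position = n/2 = 25.5.
This falls in the class [60, 70): L = 60, F = 11, f = 19, h = 10.
Median ≈ 60 + ((25.5 − 11) / 19) × 10 = 67.6316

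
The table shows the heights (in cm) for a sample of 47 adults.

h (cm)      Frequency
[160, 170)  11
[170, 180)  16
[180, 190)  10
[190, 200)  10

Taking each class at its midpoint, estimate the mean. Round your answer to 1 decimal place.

179.0

Midpoints: 165, 175, 185, 195
Σfm = 11×165 + 16×175 + 10×185 + 10×195 = 8415
n = Σf = 47
Mean = 8415 / 47 = 179.0426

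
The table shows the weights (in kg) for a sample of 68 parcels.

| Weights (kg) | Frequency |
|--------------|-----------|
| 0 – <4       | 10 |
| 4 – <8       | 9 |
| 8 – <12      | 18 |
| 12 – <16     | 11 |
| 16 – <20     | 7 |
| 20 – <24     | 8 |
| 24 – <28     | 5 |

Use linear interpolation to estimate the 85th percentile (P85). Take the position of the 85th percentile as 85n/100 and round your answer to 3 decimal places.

21.400

Cumulative frequencies: 10, 19, 37, 48, 55, 63, 68
n = 68; position = 85n/100 = 57.8.
This falls in the class 20 – <24: L = 20, F = 55, f = 8, h = 4.
85th percentile ≈ 20 + ((57.8 − 55) / 8) × 4 = 21.4000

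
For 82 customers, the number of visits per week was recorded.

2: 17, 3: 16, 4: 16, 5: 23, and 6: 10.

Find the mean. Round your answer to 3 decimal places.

3.915

Values: 2, 3, 4, 5, 6
Σfx = 17×2 + 16×3 + 16×4 + 23×5 + 10×6 = 321
n = Σf = 82
Mean = 321 / 82 = 3.9146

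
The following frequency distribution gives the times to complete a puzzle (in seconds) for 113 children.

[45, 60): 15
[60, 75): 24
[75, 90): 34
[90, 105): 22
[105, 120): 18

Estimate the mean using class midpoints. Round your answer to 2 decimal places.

Midpoints: 52.5, 67.5, 82.5, 97.5, 112.5
Σfm = 15×52.5 + 24×67.5 + 34×82.5 + 22×97.5 + 18×112.5 = 9382.5
n = Σf = 113
Mean = 9382.5 / 113 = 83.0310

83.03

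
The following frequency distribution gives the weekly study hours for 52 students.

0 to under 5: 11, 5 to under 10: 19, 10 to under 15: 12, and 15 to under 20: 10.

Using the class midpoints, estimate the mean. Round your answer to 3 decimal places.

9.519

Midpoints: 2.5, 7.5, 12.5, 17.5
Σfm = 11×2.5 + 19×7.5 + 12×12.5 + 10×17.5 = 495
n = Σf = 52
Mean = 495 / 52 = 9.5192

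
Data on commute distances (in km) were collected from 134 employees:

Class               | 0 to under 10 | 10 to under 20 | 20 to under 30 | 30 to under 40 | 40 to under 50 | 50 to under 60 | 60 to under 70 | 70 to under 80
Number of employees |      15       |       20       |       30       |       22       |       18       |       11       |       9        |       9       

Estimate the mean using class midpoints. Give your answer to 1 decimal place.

Midpoints: 5, 15, 25, 35, 45, 55, 65, 75
Σfm = 15×5 + 20×15 + 30×25 + 22×35 + 18×45 + 11×55 + 9×65 + 9×75 = 4570
n = Σf = 134
Mean = 4570 / 134 = 34.1045

34.1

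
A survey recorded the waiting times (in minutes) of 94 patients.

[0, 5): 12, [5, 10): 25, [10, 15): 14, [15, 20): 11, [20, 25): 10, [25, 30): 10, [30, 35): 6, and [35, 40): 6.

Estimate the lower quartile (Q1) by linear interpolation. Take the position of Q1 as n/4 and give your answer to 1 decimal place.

Cumulative frequencies: 12, 37, 51, 62, 72, 82, 88, 94
n = 94; position = n/4 = 23.5.
This falls in the class [5, 10): L = 5, F = 12, f = 25, h = 5.
Lower quartile ≈ 5 + ((23.5 − 12) / 25) × 5 = 7.3000

7.3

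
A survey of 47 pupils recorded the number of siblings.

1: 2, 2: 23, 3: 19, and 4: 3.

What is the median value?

2

Cumulative frequencies: 2, 25, 44, 47
n = 47, so the median is the value in position (n+1)/2 = 24.
Position 24 falls at value 2.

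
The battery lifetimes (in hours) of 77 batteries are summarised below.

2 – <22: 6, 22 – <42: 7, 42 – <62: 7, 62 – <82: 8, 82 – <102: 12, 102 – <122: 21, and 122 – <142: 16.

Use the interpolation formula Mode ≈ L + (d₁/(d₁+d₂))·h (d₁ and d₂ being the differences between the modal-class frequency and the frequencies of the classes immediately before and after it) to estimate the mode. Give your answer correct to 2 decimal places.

114.86

Modal class: 102 – <122 (highest frequency 21).
d₁ = 21 − 12 = 9, d₂ = 21 − 16 = 5
Mode ≈ 102 + (9/(9+5)) × 20 = 102 + 12.8571 = 114.8571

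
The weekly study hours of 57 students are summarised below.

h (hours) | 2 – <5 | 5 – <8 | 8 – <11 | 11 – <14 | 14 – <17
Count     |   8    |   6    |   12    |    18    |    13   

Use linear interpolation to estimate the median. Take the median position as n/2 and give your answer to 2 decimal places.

11.42

Cumulative frequencies: 8, 14, 26, 44, 57
n = 57; position = n/2 = 28.5.
This falls in the class 11 – <14: L = 11, F = 26, f = 18, h = 3.
Median ≈ 11 + ((28.5 − 26) / 18) × 3 = 11.4167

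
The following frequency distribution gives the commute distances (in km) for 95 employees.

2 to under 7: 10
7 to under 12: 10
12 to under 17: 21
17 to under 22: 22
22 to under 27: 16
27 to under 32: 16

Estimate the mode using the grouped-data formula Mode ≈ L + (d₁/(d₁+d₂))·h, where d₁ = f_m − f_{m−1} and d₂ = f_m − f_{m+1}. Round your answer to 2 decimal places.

Modal class: 17 to under 22 (highest frequency 22).
d₁ = 22 − 21 = 1, d₂ = 22 − 16 = 6
Mode ≈ 17 + (1/(1+6)) × 5 = 17 + 0.7143 = 17.7143

17.71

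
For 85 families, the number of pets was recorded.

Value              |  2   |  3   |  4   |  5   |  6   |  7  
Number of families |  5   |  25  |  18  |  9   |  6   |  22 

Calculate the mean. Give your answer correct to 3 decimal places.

Values: 2, 3, 4, 5, 6, 7
Σfx = 5×2 + 25×3 + 18×4 + 9×5 + 6×6 + 22×7 = 392
n = Σf = 85
Mean = 392 / 85 = 4.6118

4.612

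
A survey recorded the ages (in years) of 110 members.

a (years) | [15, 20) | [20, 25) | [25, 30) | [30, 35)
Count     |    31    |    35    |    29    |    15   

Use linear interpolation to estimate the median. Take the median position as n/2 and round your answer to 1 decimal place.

23.4

Cumulative frequencies: 31, 66, 95, 110
n = 110; position = n/2 = 55.
This falls in the class [20, 25): L = 20, F = 31, f = 35, h = 5.
Median ≈ 20 + ((55 − 31) / 35) × 5 = 23.4286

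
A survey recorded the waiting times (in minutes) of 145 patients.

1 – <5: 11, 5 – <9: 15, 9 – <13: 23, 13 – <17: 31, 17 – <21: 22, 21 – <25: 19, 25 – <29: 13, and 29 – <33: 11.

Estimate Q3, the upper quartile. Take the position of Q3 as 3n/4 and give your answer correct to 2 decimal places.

22.42

Cumulative frequencies: 11, 26, 49, 80, 102, 121, 134, 145
n = 145; position = 3n/4 = 108.75.
This falls in the class 21 – <25: L = 21, F = 102, f = 19, h = 4.
Upper quartile ≈ 21 + ((108.75 − 102) / 19) × 4 = 22.4211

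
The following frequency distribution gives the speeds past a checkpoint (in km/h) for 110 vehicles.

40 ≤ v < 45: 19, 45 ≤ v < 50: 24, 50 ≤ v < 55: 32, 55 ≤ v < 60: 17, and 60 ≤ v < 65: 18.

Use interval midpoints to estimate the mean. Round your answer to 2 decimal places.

Midpoints: 42.5, 47.5, 52.5, 57.5, 62.5
Σfm = 19×42.5 + 24×47.5 + 32×52.5 + 17×57.5 + 18×62.5 = 5730
n = Σf = 110
Mean = 5730 / 110 = 52.0909

52.09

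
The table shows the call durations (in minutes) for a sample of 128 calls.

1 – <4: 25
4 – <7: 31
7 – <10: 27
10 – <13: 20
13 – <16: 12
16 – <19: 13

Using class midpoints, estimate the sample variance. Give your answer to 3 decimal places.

Midpoints: 2.5, 5.5, 8.5, 11.5, 14.5, 17.5
n = 128, Σfm = 1094, mean = 8.5469
Σfm² = 12194
Σf(m − x̄)² = Σfm² − (Σfm)²/n = 12194 − 1094²/128 = 2843.7188
Sample variance = 2843.7188 / 127 = 22.3915

22.391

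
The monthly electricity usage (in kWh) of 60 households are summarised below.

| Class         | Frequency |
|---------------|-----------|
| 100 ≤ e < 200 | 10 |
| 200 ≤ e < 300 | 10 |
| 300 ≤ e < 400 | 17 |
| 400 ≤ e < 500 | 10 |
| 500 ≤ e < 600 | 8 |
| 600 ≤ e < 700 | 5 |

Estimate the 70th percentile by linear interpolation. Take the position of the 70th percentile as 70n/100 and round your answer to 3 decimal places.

Cumulative frequencies: 10, 20, 37, 47, 55, 60
n = 60; position = 70n/100 = 42.
This falls in the class 400 ≤ e < 500: L = 400, F = 37, f = 10, h = 100.
70th percentile ≈ 400 + ((42 − 37) / 10) × 100 = 450.0000

450.000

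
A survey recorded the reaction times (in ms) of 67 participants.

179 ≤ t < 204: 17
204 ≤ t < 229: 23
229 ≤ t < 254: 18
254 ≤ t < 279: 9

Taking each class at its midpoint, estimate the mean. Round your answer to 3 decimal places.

Midpoints: 191.5, 216.5, 241.5, 266.5
Σfm = 17×191.5 + 23×216.5 + 18×241.5 + 9×266.5 = 14980.5
n = Σf = 67
Mean = 14980.5 / 67 = 223.5896

223.590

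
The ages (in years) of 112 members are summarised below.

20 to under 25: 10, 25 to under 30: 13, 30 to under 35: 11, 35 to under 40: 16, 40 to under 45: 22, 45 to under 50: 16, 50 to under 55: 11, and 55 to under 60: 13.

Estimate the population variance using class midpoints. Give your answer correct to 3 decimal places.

Midpoints: 22.5, 27.5, 32.5, 37.5, 42.5, 47.5, 52.5, 57.5
n = 112, Σfm = 4560, mean = 40.7143
Σfm² = 198150
Σf(m − x̄)² = Σfm² − (Σfm)²/n = 198150 − 4560²/112 = 12492.8571
Population variance = 12492.8571 / 112 = 111.5434

111.543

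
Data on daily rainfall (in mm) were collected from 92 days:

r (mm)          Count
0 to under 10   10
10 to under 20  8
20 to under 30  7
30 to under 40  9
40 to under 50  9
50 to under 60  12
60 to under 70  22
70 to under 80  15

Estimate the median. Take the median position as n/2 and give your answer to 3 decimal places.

Cumulative frequencies: 10, 18, 25, 34, 43, 55, 77, 92
n = 92; position = n/2 = 46.
This falls in the class 50 to under 60: L = 50, F = 43, f = 12, h = 10.
Median ≈ 50 + ((46 − 43) / 12) × 10 = 52.5000

52.500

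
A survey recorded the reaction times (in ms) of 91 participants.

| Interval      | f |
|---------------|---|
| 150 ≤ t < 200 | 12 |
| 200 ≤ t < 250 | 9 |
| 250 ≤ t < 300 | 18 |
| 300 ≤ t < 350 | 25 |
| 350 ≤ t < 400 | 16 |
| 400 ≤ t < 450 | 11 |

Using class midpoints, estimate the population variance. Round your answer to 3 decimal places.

Midpoints: 175, 225, 275, 325, 375, 425
n = 91, Σfm = 27875, mean = 306.3187
Σfm² = 9061875
Σf(m − x̄)² = Σfm² − (Σfm)²/n = 9061875 − 27875²/91 = 523241.7582
Population variance = 523241.7582 / 91 = 5749.9094

5749.909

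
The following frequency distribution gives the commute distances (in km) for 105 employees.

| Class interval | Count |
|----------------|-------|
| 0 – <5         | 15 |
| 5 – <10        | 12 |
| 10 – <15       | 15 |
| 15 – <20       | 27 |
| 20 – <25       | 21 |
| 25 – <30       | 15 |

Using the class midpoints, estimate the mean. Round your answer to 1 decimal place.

Midpoints: 2.5, 7.5, 12.5, 17.5, 22.5, 27.5
Σfm = 15×2.5 + 12×7.5 + 15×12.5 + 27×17.5 + 21×22.5 + 15×27.5 = 1672.5
n = Σf = 105
Mean = 1672.5 / 105 = 15.9286

15.9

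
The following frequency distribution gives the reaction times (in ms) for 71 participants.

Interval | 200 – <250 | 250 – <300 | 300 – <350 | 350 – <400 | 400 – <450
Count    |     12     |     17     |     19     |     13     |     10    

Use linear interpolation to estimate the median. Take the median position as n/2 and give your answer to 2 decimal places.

Cumulative frequencies: 12, 29, 48, 61, 71
n = 71; position = n/2 = 35.5.
This falls in the class 300 – <350: L = 300, F = 29, f = 19, h = 50.
Median ≈ 300 + ((35.5 − 29) / 19) × 50 = 317.1053

317.11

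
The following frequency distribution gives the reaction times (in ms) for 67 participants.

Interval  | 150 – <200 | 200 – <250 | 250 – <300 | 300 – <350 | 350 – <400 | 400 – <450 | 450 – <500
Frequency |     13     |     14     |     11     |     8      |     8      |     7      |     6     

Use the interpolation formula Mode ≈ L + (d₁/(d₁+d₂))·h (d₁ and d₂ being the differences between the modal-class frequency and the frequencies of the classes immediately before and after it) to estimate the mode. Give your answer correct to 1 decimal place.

212.5

Modal class: 200 – <250 (highest frequency 14).
d₁ = 14 − 13 = 1, d₂ = 14 − 11 = 3
Mode ≈ 200 + (1/(1+3)) × 50 = 200 + 12.5000 = 212.5000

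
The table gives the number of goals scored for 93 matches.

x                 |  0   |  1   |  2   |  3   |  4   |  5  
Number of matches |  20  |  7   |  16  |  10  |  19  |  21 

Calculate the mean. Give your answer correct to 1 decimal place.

2.7

Values: 0, 1, 2, 3, 4, 5
Σfx = 20×0 + 7×1 + 16×2 + 10×3 + 19×4 + 21×5 = 250
n = Σf = 93
Mean = 250 / 93 = 2.6882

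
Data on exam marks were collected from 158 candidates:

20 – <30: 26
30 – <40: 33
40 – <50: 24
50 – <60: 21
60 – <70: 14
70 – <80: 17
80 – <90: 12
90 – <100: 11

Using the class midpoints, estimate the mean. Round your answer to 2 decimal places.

52.47

Midpoints: 25, 35, 45, 55, 65, 75, 85, 95
Σfm = 26×25 + 33×35 + 24×45 + 21×55 + 14×65 + 17×75 + 12×85 + 11×95 = 8290
n = Σf = 158
Mean = 8290 / 158 = 52.4684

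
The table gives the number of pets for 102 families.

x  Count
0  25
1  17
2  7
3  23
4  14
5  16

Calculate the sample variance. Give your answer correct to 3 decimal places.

Values: 0, 1, 2, 3, 4, 5
n = 102, Σfx = 236, mean = 2.3137
Σfx² = 876
Σf(x − x̄)² = Σfx² − (Σfx)²/n = 876 − 236²/102 = 329.9608
Sample variance = 329.9608 / 101 = 3.2669

3.267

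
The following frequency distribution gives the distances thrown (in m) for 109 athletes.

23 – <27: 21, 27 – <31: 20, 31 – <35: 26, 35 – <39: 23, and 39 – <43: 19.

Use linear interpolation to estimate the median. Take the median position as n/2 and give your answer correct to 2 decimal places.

33.08

Cumulative frequencies: 21, 41, 67, 90, 109
n = 109; position = n/2 = 54.5.
This falls in the class 31 – <35: L = 31, F = 41, f = 26, h = 4.
Median ≈ 31 + ((54.5 − 41) / 26) × 4 = 33.0769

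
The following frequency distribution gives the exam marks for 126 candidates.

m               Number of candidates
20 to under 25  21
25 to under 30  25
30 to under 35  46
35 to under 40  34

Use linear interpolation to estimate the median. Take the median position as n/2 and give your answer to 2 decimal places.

31.85

Cumulative frequencies: 21, 46, 92, 126
n = 126; position = n/2 = 63.
This falls in the class 30 to under 35: L = 30, F = 46, f = 46, h = 5.
Median ≈ 30 + ((63 − 46) / 46) × 5 = 31.8478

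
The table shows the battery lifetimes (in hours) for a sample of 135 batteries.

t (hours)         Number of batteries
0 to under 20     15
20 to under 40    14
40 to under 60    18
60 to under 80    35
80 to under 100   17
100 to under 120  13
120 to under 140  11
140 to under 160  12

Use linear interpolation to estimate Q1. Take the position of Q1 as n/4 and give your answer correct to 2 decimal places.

45.28

Cumulative frequencies: 15, 29, 47, 82, 99, 112, 123, 135
n = 135; position = n/4 = 33.75.
This falls in the class 40 to under 60: L = 40, F = 29, f = 18, h = 20.
Lower quartile ≈ 40 + ((33.75 − 29) / 18) × 20 = 45.2778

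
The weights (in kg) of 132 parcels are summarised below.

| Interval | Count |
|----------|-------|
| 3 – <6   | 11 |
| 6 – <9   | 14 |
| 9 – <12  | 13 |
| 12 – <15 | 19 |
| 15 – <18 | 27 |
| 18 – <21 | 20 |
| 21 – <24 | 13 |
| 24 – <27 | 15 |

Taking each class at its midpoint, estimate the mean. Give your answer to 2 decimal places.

Midpoints: 4.5, 7.5, 10.5, 13.5, 16.5, 19.5, 22.5, 25.5
Σfm = 11×4.5 + 14×7.5 + 13×10.5 + 19×13.5 + 27×16.5 + 20×19.5 + 13×22.5 + 15×25.5 = 2058
n = Σf = 132
Mean = 2058 / 132 = 15.5909

15.59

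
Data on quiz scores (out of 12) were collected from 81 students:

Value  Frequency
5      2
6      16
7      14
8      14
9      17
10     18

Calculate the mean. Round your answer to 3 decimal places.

8.012

Values: 5, 6, 7, 8, 9, 10
Σfx = 2×5 + 16×6 + 14×7 + 14×8 + 17×9 + 18×10 = 649
n = Σf = 81
Mean = 649 / 81 = 8.0123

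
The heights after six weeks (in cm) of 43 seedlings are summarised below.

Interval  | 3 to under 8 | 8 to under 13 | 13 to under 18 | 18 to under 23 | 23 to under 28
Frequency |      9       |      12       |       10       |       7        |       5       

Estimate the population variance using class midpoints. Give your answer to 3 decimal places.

41.320

Midpoints: 5.5, 10.5, 15.5, 20.5, 25.5
n = 43, Σfm = 601.5, mean = 13.9884
Σfm² = 10190.75
Σf(m − x̄)² = Σfm² − (Σfm)²/n = 10190.75 − 601.5²/43 = 1776.7442
Population variance = 1776.7442 / 43 = 41.3196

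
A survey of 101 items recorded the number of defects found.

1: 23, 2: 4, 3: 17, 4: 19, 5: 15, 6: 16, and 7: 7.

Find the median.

4

Cumulative frequencies: 23, 27, 44, 63, 78, 94, 101
n = 101, so the median is the value in position (n+1)/2 = 51.
Position 51 falls at value 4.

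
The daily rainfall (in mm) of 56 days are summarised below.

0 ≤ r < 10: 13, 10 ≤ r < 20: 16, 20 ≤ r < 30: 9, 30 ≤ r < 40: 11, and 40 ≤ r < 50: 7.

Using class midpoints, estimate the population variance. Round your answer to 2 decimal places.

Midpoints: 5, 15, 25, 35, 45
n = 56, Σfm = 1230, mean = 21.9643
Σfm² = 37200
Σf(m − x̄)² = Σfm² − (Σfm)²/n = 37200 − 1230²/56 = 10183.9286
Population variance = 10183.9286 / 56 = 181.8559

181.86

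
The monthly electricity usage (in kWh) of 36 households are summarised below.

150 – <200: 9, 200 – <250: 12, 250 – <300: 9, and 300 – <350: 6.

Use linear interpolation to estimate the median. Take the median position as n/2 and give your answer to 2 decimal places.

Cumulative frequencies: 9, 21, 30, 36
n = 36; position = n/2 = 18.
This falls in the class 200 – <250: L = 200, F = 9, f = 12, h = 50.
Median ≈ 200 + ((18 − 9) / 12) × 50 = 237.5000

237.50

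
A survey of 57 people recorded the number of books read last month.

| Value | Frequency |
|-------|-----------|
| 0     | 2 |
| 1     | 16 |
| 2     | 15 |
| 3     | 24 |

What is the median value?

Cumulative frequencies: 2, 18, 33, 57
n = 57, so the median is the value in position (n+1)/2 = 29.
Position 29 falls at value 2.

2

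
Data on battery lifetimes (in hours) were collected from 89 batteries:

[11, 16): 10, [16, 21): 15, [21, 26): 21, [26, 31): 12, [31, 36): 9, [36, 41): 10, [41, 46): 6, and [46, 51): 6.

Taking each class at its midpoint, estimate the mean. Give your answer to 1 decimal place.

27.9

Midpoints: 13.5, 18.5, 23.5, 28.5, 33.5, 38.5, 43.5, 48.5
Σfm = 10×13.5 + 15×18.5 + 21×23.5 + 12×28.5 + 9×33.5 + 10×38.5 + 6×43.5 + 6×48.5 = 2486.5
n = Σf = 89
Mean = 2486.5 / 89 = 27.9382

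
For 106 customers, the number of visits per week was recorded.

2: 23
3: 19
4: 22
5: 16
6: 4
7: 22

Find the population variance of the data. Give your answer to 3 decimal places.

Values: 2, 3, 4, 5, 6, 7
n = 106, Σfx = 449, mean = 4.2358
Σfx² = 2237
Σf(x − x̄)² = Σfx² − (Σfx)²/n = 2237 − 449²/106 = 335.1038
Population variance = 335.1038 / 106 = 3.1614

3.161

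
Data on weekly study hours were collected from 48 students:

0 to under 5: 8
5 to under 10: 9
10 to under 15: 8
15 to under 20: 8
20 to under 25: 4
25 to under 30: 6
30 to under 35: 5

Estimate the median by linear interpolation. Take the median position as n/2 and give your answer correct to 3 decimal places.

Cumulative frequencies: 8, 17, 25, 33, 37, 43, 48
n = 48; position = n/2 = 24.
This falls in the class 10 to under 15: L = 10, F = 17, f = 8, h = 5.
Median ≈ 10 + ((24 − 17) / 8) × 5 = 14.3750

14.375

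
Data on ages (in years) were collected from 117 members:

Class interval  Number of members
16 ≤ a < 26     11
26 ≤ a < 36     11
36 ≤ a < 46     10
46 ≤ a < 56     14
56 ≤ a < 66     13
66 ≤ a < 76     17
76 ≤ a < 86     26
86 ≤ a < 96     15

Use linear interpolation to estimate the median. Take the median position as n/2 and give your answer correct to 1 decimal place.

65.6

Cumulative frequencies: 11, 22, 32, 46, 59, 76, 102, 117
n = 117; position = n/2 = 58.5.
This falls in the class 56 ≤ a < 66: L = 56, F = 46, f = 13, h = 10.
Median ≈ 56 + ((58.5 − 46) / 13) × 10 = 65.6154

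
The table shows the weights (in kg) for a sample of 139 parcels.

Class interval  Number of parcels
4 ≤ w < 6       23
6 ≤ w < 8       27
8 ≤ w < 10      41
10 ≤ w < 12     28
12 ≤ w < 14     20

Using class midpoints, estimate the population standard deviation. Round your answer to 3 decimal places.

2.555

Midpoints: 5, 7, 9, 11, 13
n = 139, Σfm = 1241, mean = 8.9281
Σfm² = 11987
Σf(m − x̄)² = Σfm² − (Σfm)²/n = 11987 − 1241²/139 = 907.2806
Population variance = 907.2806 / 139 = 6.5272
Standard deviation = √6.5272 = 2.5548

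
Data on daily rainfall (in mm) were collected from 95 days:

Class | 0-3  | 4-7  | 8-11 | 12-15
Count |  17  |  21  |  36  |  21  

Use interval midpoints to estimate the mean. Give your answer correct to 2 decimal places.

8.07

Midpoints: 1.5, 5.5, 9.5, 13.5
Σfm = 17×1.5 + 21×5.5 + 36×9.5 + 21×13.5 = 766.5
n = Σf = 95
Mean = 766.5 / 95 = 8.0684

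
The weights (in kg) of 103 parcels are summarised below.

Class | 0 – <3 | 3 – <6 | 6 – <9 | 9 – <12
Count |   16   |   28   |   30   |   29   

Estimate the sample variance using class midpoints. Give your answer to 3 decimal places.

9.853

Midpoints: 1.5, 4.5, 7.5, 10.5
n = 103, Σfm = 679.5, mean = 6.5971
Σfm² = 5487.75
Σf(m − x̄)² = Σfm² − (Σfm)²/n = 5487.75 − 679.5²/103 = 1005.0291
Sample variance = 1005.0291 / 102 = 9.8532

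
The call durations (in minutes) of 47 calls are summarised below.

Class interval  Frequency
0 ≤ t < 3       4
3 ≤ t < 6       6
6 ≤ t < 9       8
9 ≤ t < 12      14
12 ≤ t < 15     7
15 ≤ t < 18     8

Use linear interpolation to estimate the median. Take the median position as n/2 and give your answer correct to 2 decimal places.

Cumulative frequencies: 4, 10, 18, 32, 39, 47
n = 47; position = n/2 = 23.5.
This falls in the class 9 ≤ t < 12: L = 9, F = 18, f = 14, h = 3.
Median ≈ 9 + ((23.5 − 18) / 14) × 3 = 10.1786

10.18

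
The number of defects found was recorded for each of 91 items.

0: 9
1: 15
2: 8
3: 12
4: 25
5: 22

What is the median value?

Cumulative frequencies: 9, 24, 32, 44, 69, 91
n = 91, so the median is the value in position (n+1)/2 = 46.
Position 46 falls at value 4.

4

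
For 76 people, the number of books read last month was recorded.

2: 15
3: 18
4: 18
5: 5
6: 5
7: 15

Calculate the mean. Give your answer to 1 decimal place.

Values: 2, 3, 4, 5, 6, 7
Σfx = 15×2 + 18×3 + 18×4 + 5×5 + 5×6 + 15×7 = 316
n = Σf = 76
Mean = 316 / 76 = 4.1579

4.2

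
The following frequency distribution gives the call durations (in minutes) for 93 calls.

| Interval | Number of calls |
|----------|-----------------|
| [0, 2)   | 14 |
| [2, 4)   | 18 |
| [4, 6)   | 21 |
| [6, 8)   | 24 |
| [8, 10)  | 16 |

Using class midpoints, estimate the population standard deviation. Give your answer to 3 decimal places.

Midpoints: 1, 3, 5, 7, 9
n = 93, Σfm = 485, mean = 5.2151
Σfm² = 3173
Σf(m − x̄)² = Σfm² − (Σfm)²/n = 3173 − 485²/93 = 643.6989
Population variance = 643.6989 / 93 = 6.9215
Standard deviation = √6.9215 = 2.6309

2.631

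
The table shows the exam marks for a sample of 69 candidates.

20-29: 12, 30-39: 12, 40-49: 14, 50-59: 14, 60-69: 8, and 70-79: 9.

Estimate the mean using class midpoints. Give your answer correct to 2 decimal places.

Midpoints: 24.5, 34.5, 44.5, 54.5, 64.5, 74.5
Σfm = 12×24.5 + 12×34.5 + 14×44.5 + 14×54.5 + 8×64.5 + 9×74.5 = 3280.5
n = Σf = 69
Mean = 3280.5 / 69 = 47.5435

47.54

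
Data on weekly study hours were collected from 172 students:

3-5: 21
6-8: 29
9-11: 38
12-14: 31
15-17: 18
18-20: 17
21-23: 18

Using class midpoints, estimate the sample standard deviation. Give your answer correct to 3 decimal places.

5.500

Midpoints: 4, 7, 10, 13, 16, 19, 22
n = 172, Σfm = 2077, mean = 12.0756
Σfm² = 30253
Σf(m − x̄)² = Σfm² − (Σfm)²/n = 30253 − 2077²/172 = 5172.0174
Sample variance = 5172.0174 / 171 = 30.2457
Standard deviation = √30.2457 = 5.4996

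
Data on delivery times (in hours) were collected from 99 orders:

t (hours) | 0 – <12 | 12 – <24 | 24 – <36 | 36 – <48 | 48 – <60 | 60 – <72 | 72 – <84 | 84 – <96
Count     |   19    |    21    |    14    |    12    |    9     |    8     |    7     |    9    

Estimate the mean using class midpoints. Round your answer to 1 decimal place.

Midpoints: 6, 18, 30, 42, 54, 66, 78, 90
Σfm = 19×6 + 21×18 + 14×30 + 12×42 + 9×54 + 8×66 + 7×78 + 9×90 = 3786
n = Σf = 99
Mean = 3786 / 99 = 38.2424

38.2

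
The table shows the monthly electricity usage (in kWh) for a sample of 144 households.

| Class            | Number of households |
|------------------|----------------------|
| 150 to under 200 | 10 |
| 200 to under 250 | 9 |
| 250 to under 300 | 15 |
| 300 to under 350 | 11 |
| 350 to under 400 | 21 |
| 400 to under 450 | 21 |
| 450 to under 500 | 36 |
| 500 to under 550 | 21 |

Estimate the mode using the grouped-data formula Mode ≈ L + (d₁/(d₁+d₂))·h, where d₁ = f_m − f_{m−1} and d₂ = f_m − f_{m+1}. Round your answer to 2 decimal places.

Modal class: 450 to under 500 (highest frequency 36).
d₁ = 36 − 21 = 15, d₂ = 36 − 21 = 15
Mode ≈ 450 + (15/(15+15)) × 50 = 450 + 25.0000 = 475.0000

475.00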